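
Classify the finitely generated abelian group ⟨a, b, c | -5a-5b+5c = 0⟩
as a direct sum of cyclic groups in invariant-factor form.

Answer: M ≅ ℤ^2 ⊕ ℤ/5

Derivation:
rank_ℚ(R)=1; free=3−1=2
SNF(R) diag = [5] → torsion [5]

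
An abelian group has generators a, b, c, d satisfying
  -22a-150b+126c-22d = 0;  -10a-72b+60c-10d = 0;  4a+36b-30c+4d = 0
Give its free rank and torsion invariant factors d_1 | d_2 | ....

Answer: M ≅ ℤ^1 ⊕ ℤ/2 ⊕ ℤ/6 ⊕ ℤ/6

Derivation:
rank_ℚ(R)=3; free=4−3=1
SNF(R) diag = [2, 6, 6] → torsion [2, 6, 6]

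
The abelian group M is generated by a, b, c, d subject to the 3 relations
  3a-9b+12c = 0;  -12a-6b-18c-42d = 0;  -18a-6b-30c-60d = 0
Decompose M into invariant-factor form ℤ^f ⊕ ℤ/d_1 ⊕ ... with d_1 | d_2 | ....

rank_ℚ(R)=3; free=4−3=1
SNF(R) diag = [3, 6, 6] → torsion [3, 6, 6]

Answer: M ≅ ℤ^1 ⊕ ℤ/3 ⊕ ℤ/6 ⊕ ℤ/6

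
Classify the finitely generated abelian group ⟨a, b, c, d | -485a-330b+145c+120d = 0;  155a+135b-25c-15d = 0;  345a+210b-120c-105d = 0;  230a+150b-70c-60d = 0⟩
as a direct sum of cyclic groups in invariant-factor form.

Answer: M ≅ ℤ/5 ⊕ ℤ/15 ⊕ ℤ/15 ⊕ ℤ/30

Derivation:
rank_ℚ(R)=4; free=4−4=0
SNF(R) diag = [5, 15, 15, 30] → torsion [5, 15, 15, 30]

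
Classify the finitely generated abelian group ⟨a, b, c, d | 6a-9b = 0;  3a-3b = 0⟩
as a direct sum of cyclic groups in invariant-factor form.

rank_ℚ(R)=2; free=4−2=2
SNF(R) diag = [3, 3] → torsion [3, 3]

Answer: M ≅ ℤ^2 ⊕ ℤ/3 ⊕ ℤ/3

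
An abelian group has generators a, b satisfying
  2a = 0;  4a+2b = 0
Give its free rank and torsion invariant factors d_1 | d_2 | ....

Answer: M ≅ ℤ/2 ⊕ ℤ/2

Derivation:
rank_ℚ(R)=2; free=2−2=0
SNF(R) diag = [2, 2] → torsion [2, 2]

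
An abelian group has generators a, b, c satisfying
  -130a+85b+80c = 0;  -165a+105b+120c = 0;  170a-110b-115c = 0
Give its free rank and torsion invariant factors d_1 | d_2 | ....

Answer: M ≅ ℤ/5 ⊕ ℤ/15 ⊕ ℤ/15

Derivation:
rank_ℚ(R)=3; free=3−3=0
SNF(R) diag = [5, 15, 15] → torsion [5, 15, 15]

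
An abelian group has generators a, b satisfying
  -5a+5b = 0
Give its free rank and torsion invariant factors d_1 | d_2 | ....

Answer: M ≅ ℤ^1 ⊕ ℤ/5

Derivation:
rank_ℚ(R)=1; free=2−1=1
SNF(R) diag = [5] → torsion [5]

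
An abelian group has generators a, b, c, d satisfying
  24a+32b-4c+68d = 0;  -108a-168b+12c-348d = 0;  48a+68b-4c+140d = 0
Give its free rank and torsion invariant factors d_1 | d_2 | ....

Answer: M ≅ ℤ^1 ⊕ ℤ/4 ⊕ ℤ/12 ⊕ ℤ/36

Derivation:
rank_ℚ(R)=3; free=4−3=1
SNF(R) diag = [4, 12, 36] → torsion [4, 12, 36]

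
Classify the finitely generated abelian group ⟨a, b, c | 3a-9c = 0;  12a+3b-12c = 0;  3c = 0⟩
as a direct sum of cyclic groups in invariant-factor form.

rank_ℚ(R)=3; free=3−3=0
SNF(R) diag = [3, 3, 3] → torsion [3, 3, 3]

Answer: M ≅ ℤ/3 ⊕ ℤ/3 ⊕ ℤ/3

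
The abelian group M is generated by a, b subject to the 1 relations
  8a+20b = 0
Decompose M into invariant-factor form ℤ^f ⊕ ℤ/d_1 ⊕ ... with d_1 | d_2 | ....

Answer: M ≅ ℤ^1 ⊕ ℤ/4

Derivation:
rank_ℚ(R)=1; free=2−1=1
SNF(R) diag = [4] → torsion [4]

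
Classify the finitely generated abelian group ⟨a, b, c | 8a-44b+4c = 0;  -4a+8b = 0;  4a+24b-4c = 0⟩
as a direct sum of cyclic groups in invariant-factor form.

rank_ℚ(R)=3; free=3−3=0
SNF(R) diag = [4, 4, 4] → torsion [4, 4, 4]

Answer: M ≅ ℤ/4 ⊕ ℤ/4 ⊕ ℤ/4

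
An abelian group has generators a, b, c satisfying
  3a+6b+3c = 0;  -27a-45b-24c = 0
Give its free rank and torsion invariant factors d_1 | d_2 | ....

rank_ℚ(R)=2; free=3−2=1
SNF(R) diag = [3, 3] → torsion [3, 3]

Answer: M ≅ ℤ^1 ⊕ ℤ/3 ⊕ ℤ/3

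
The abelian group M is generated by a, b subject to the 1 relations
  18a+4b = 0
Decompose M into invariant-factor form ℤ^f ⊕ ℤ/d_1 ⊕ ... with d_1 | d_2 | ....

rank_ℚ(R)=1; free=2−1=1
SNF(R) diag = [2] → torsion [2]

Answer: M ≅ ℤ^1 ⊕ ℤ/2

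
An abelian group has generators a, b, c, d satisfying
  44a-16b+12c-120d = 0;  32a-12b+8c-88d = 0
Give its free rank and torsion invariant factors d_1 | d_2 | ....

rank_ℚ(R)=2; free=4−2=2
SNF(R) diag = [4, 4] → torsion [4, 4]

Answer: M ≅ ℤ^2 ⊕ ℤ/4 ⊕ ℤ/4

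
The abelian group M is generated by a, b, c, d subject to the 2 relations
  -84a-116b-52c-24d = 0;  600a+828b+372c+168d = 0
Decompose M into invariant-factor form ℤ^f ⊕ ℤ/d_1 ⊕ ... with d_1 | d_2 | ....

rank_ℚ(R)=2; free=4−2=2
SNF(R) diag = [4, 12] → torsion [4, 12]

Answer: M ≅ ℤ^2 ⊕ ℤ/4 ⊕ ℤ/12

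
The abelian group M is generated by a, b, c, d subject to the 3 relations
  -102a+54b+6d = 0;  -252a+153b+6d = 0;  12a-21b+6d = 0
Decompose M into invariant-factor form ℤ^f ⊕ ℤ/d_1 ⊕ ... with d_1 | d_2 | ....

rank_ℚ(R)=3; free=4−3=1
SNF(R) diag = [3, 6, 12] → torsion [3, 6, 12]

Answer: M ≅ ℤ^1 ⊕ ℤ/3 ⊕ ℤ/6 ⊕ ℤ/12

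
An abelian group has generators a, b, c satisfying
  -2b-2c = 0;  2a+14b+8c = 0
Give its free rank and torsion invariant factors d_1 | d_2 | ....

rank_ℚ(R)=2; free=3−2=1
SNF(R) diag = [2, 2] → torsion [2, 2]

Answer: M ≅ ℤ^1 ⊕ ℤ/2 ⊕ ℤ/2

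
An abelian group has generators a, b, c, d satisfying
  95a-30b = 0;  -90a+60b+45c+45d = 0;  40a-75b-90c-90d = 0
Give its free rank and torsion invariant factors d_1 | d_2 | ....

rank_ℚ(R)=3; free=4−3=1
SNF(R) diag = [5, 15, 45] → torsion [5, 15, 45]

Answer: M ≅ ℤ^1 ⊕ ℤ/5 ⊕ ℤ/15 ⊕ ℤ/45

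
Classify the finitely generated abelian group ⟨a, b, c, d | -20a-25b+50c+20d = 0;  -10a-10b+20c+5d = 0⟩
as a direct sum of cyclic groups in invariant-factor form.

rank_ℚ(R)=2; free=4−2=2
SNF(R) diag = [5, 5] → torsion [5, 5]

Answer: M ≅ ℤ^2 ⊕ ℤ/5 ⊕ ℤ/5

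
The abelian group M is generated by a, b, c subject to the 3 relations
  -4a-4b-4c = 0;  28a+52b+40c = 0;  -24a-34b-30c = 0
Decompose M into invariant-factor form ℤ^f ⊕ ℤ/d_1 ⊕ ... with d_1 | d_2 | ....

Answer: M ≅ ℤ/2 ⊕ ℤ/4 ⊕ ℤ/12

Derivation:
rank_ℚ(R)=3; free=3−3=0
SNF(R) diag = [2, 4, 12] → torsion [2, 4, 12]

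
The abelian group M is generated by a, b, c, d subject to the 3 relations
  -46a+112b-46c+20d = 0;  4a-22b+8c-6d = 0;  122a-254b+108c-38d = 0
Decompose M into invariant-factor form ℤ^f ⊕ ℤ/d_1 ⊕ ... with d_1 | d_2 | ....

Answer: M ≅ ℤ^1 ⊕ ℤ/2 ⊕ ℤ/2 ⊕ ℤ/6

Derivation:
rank_ℚ(R)=3; free=4−3=1
SNF(R) diag = [2, 2, 6] → torsion [2, 2, 6]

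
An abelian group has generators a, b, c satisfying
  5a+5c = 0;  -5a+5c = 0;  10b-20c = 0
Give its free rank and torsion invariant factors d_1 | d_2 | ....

rank_ℚ(R)=3; free=3−3=0
SNF(R) diag = [5, 10, 10] → torsion [5, 10, 10]

Answer: M ≅ ℤ/5 ⊕ ℤ/10 ⊕ ℤ/10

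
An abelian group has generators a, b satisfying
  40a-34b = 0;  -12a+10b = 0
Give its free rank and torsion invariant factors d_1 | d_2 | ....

Answer: M ≅ ℤ/2 ⊕ ℤ/4

Derivation:
rank_ℚ(R)=2; free=2−2=0
SNF(R) diag = [2, 4] → torsion [2, 4]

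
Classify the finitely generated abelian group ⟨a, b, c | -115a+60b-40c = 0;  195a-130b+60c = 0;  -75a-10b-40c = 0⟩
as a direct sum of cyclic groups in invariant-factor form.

rank_ℚ(R)=3; free=3−3=0
SNF(R) diag = [5, 10, 20] → torsion [5, 10, 20]

Answer: M ≅ ℤ/5 ⊕ ℤ/10 ⊕ ℤ/20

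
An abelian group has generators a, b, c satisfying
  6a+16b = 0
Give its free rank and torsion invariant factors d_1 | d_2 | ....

rank_ℚ(R)=1; free=3−1=2
SNF(R) diag = [2] → torsion [2]

Answer: M ≅ ℤ^2 ⊕ ℤ/2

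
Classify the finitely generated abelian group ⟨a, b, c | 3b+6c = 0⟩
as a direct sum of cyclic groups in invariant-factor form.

rank_ℚ(R)=1; free=3−1=2
SNF(R) diag = [3] → torsion [3]

Answer: M ≅ ℤ^2 ⊕ ℤ/3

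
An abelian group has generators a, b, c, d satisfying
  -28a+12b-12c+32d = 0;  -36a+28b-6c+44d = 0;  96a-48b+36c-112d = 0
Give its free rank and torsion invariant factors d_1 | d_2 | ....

rank_ℚ(R)=3; free=4−3=1
SNF(R) diag = [2, 4, 8] → torsion [2, 4, 8]

Answer: M ≅ ℤ^1 ⊕ ℤ/2 ⊕ ℤ/4 ⊕ ℤ/8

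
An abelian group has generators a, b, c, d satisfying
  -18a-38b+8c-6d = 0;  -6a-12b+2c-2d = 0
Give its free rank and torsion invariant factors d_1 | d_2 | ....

rank_ℚ(R)=2; free=4−2=2
SNF(R) diag = [2, 2] → torsion [2, 2]

Answer: M ≅ ℤ^2 ⊕ ℤ/2 ⊕ ℤ/2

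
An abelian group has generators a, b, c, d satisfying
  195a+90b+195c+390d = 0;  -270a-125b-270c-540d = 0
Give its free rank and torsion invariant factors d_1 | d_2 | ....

Answer: M ≅ ℤ^2 ⊕ ℤ/5 ⊕ ℤ/15

Derivation:
rank_ℚ(R)=2; free=4−2=2
SNF(R) diag = [5, 15] → torsion [5, 15]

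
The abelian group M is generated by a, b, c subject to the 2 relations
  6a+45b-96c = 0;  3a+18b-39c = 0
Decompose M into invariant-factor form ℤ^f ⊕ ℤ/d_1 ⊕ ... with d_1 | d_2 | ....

rank_ℚ(R)=2; free=3−2=1
SNF(R) diag = [3, 9] → torsion [3, 9]

Answer: M ≅ ℤ^1 ⊕ ℤ/3 ⊕ ℤ/9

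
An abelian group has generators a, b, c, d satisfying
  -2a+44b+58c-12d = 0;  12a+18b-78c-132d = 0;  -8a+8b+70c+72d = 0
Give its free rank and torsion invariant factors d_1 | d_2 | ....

rank_ℚ(R)=3; free=4−3=1
SNF(R) diag = [2, 6, 18] → torsion [2, 6, 18]

Answer: M ≅ ℤ^1 ⊕ ℤ/2 ⊕ ℤ/6 ⊕ ℤ/18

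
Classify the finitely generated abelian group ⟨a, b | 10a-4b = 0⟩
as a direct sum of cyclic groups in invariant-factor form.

Answer: M ≅ ℤ^1 ⊕ ℤ/2

Derivation:
rank_ℚ(R)=1; free=2−1=1
SNF(R) diag = [2] → torsion [2]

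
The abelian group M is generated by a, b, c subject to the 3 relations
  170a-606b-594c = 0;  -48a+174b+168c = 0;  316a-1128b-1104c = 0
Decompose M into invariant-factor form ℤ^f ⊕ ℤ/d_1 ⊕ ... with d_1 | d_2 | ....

rank_ℚ(R)=3; free=3−3=0
SNF(R) diag = [2, 6, 12] → torsion [2, 6, 12]

Answer: M ≅ ℤ/2 ⊕ ℤ/6 ⊕ ℤ/12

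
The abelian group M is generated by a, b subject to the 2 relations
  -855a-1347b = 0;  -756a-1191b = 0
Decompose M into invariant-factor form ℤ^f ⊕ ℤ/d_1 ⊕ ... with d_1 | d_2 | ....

Answer: M ≅ ℤ/3 ⊕ ℤ/9

Derivation:
rank_ℚ(R)=2; free=2−2=0
SNF(R) diag = [3, 9] → torsion [3, 9]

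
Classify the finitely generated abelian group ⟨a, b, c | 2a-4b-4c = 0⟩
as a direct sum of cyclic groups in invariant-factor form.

rank_ℚ(R)=1; free=3−1=2
SNF(R) diag = [2] → torsion [2]

Answer: M ≅ ℤ^2 ⊕ ℤ/2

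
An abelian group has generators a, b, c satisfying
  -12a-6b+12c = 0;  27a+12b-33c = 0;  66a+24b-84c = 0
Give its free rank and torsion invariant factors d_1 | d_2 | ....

Answer: M ≅ ℤ/3 ⊕ ℤ/6 ⊕ ℤ/18

Derivation:
rank_ℚ(R)=3; free=3−3=0
SNF(R) diag = [3, 6, 18] → torsion [3, 6, 18]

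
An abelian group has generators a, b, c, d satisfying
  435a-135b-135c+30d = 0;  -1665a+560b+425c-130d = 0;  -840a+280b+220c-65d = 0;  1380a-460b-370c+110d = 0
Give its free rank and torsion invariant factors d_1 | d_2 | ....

Answer: M ≅ ℤ/5 ⊕ ℤ/15 ⊕ ℤ/15 ⊕ ℤ/30

Derivation:
rank_ℚ(R)=4; free=4−4=0
SNF(R) diag = [5, 15, 15, 30] → torsion [5, 15, 15, 30]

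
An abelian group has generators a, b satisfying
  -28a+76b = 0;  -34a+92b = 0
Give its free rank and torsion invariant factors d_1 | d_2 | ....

Answer: M ≅ ℤ/2 ⊕ ℤ/4

Derivation:
rank_ℚ(R)=2; free=2−2=0
SNF(R) diag = [2, 4] → torsion [2, 4]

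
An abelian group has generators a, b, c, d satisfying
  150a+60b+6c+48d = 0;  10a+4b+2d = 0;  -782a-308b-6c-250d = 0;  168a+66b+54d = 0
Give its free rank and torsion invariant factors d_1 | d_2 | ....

Answer: M ≅ ℤ/2 ⊕ ℤ/6 ⊕ ℤ/6 ⊕ ℤ/6

Derivation:
rank_ℚ(R)=4; free=4−4=0
SNF(R) diag = [2, 6, 6, 6] → torsion [2, 6, 6, 6]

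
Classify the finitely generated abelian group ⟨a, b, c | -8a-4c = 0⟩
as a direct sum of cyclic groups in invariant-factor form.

rank_ℚ(R)=1; free=3−1=2
SNF(R) diag = [4] → torsion [4]

Answer: M ≅ ℤ^2 ⊕ ℤ/4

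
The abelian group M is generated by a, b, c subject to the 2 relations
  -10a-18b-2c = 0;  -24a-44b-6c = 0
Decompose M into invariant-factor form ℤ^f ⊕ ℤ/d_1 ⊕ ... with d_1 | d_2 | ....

rank_ℚ(R)=2; free=3−2=1
SNF(R) diag = [2, 2] → torsion [2, 2]

Answer: M ≅ ℤ^1 ⊕ ℤ/2 ⊕ ℤ/2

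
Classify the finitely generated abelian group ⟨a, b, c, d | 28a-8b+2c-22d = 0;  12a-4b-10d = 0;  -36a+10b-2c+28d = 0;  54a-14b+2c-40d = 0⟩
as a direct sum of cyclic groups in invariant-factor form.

rank_ℚ(R)=4; free=4−4=0
SNF(R) diag = [2, 2, 2, 2] → torsion [2, 2, 2, 2]

Answer: M ≅ ℤ/2 ⊕ ℤ/2 ⊕ ℤ/2 ⊕ ℤ/2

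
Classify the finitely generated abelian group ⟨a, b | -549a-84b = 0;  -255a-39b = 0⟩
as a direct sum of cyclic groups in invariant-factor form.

rank_ℚ(R)=2; free=2−2=0
SNF(R) diag = [3, 3] → torsion [3, 3]

Answer: M ≅ ℤ/3 ⊕ ℤ/3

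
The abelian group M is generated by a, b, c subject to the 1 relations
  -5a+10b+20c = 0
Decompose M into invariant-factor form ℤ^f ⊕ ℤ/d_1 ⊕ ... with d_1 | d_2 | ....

Answer: M ≅ ℤ^2 ⊕ ℤ/5

Derivation:
rank_ℚ(R)=1; free=3−1=2
SNF(R) diag = [5] → torsion [5]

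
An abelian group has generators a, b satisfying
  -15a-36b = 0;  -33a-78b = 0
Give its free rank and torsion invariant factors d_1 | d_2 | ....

rank_ℚ(R)=2; free=2−2=0
SNF(R) diag = [3, 6] → torsion [3, 6]

Answer: M ≅ ℤ/3 ⊕ ℤ/6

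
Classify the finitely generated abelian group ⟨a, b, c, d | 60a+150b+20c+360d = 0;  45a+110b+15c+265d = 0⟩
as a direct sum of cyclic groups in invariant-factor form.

rank_ℚ(R)=2; free=4−2=2
SNF(R) diag = [5, 10] → torsion [5, 10]

Answer: M ≅ ℤ^2 ⊕ ℤ/5 ⊕ ℤ/10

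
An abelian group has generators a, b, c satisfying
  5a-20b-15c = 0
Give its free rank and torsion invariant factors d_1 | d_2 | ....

rank_ℚ(R)=1; free=3−1=2
SNF(R) diag = [5] → torsion [5]

Answer: M ≅ ℤ^2 ⊕ ℤ/5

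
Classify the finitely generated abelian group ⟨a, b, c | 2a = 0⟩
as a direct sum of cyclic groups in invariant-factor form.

rank_ℚ(R)=1; free=3−1=2
SNF(R) diag = [2] → torsion [2]

Answer: M ≅ ℤ^2 ⊕ ℤ/2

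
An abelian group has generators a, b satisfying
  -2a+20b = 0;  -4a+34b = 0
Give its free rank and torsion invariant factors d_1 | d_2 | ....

rank_ℚ(R)=2; free=2−2=0
SNF(R) diag = [2, 6] → torsion [2, 6]

Answer: M ≅ ℤ/2 ⊕ ℤ/6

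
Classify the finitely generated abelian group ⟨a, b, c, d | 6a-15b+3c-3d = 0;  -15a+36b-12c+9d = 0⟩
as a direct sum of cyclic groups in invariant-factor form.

Answer: M ≅ ℤ^2 ⊕ ℤ/3 ⊕ ℤ/3

Derivation:
rank_ℚ(R)=2; free=4−2=2
SNF(R) diag = [3, 3] → torsion [3, 3]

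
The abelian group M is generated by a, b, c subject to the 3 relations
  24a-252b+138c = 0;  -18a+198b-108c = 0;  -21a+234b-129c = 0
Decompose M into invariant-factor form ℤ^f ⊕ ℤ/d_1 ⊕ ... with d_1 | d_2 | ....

rank_ℚ(R)=3; free=3−3=0
SNF(R) diag = [3, 6, 18] → torsion [3, 6, 18]

Answer: M ≅ ℤ/3 ⊕ ℤ/6 ⊕ ℤ/18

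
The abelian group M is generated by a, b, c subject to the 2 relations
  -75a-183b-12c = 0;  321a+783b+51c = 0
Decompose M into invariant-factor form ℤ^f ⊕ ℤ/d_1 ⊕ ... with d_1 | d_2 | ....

rank_ℚ(R)=2; free=3−2=1
SNF(R) diag = [3, 3] → torsion [3, 3]

Answer: M ≅ ℤ^1 ⊕ ℤ/3 ⊕ ℤ/3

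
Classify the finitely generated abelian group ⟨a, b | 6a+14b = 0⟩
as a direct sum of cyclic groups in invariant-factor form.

rank_ℚ(R)=1; free=2−1=1
SNF(R) diag = [2] → torsion [2]

Answer: M ≅ ℤ^1 ⊕ ℤ/2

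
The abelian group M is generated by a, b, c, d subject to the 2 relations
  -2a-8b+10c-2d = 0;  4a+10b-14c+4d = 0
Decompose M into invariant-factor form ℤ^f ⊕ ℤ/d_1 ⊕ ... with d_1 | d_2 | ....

rank_ℚ(R)=2; free=4−2=2
SNF(R) diag = [2, 6] → torsion [2, 6]

Answer: M ≅ ℤ^2 ⊕ ℤ/2 ⊕ ℤ/6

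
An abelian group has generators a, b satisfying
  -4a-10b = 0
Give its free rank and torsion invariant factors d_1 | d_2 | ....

Answer: M ≅ ℤ^1 ⊕ ℤ/2

Derivation:
rank_ℚ(R)=1; free=2−1=1
SNF(R) diag = [2] → torsion [2]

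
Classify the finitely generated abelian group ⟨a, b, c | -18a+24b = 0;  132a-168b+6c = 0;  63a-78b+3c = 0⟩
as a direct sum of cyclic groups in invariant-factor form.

rank_ℚ(R)=3; free=3−3=0
SNF(R) diag = [3, 6, 12] → torsion [3, 6, 12]

Answer: M ≅ ℤ/3 ⊕ ℤ/6 ⊕ ℤ/12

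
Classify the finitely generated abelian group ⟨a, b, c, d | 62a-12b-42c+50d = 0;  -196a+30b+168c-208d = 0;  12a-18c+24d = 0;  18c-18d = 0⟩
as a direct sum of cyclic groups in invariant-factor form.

rank_ℚ(R)=4; free=4−4=0
SNF(R) diag = [2, 6, 6, 18] → torsion [2, 6, 6, 18]

Answer: M ≅ ℤ/2 ⊕ ℤ/6 ⊕ ℤ/6 ⊕ ℤ/18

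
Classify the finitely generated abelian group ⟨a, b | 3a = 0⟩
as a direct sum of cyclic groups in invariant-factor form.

Answer: M ≅ ℤ^1 ⊕ ℤ/3

Derivation:
rank_ℚ(R)=1; free=2−1=1
SNF(R) diag = [3] → torsion [3]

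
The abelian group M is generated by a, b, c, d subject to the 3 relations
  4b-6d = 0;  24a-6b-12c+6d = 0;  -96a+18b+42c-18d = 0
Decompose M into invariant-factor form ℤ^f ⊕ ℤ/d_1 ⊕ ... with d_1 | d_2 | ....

Answer: M ≅ ℤ^1 ⊕ ℤ/2 ⊕ ℤ/6 ⊕ ℤ/6

Derivation:
rank_ℚ(R)=3; free=4−3=1
SNF(R) diag = [2, 6, 6] → torsion [2, 6, 6]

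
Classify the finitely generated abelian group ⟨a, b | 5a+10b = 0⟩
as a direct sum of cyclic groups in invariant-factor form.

rank_ℚ(R)=1; free=2−1=1
SNF(R) diag = [5] → torsion [5]

Answer: M ≅ ℤ^1 ⊕ ℤ/5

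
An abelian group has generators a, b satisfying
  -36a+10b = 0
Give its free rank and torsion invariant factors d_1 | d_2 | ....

rank_ℚ(R)=1; free=2−1=1
SNF(R) diag = [2] → torsion [2]

Answer: M ≅ ℤ^1 ⊕ ℤ/2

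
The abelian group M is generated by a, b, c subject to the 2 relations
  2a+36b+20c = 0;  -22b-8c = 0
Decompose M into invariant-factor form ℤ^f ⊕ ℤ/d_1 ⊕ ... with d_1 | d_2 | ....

rank_ℚ(R)=2; free=3−2=1
SNF(R) diag = [2, 2] → torsion [2, 2]

Answer: M ≅ ℤ^1 ⊕ ℤ/2 ⊕ ℤ/2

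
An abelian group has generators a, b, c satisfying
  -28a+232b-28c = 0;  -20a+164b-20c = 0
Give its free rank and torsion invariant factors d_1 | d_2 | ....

Answer: M ≅ ℤ^1 ⊕ ℤ/4 ⊕ ℤ/12

Derivation:
rank_ℚ(R)=2; free=3−2=1
SNF(R) diag = [4, 12] → torsion [4, 12]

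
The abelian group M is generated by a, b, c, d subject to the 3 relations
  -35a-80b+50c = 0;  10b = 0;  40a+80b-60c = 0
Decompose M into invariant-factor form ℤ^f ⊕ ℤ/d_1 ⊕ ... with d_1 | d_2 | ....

rank_ℚ(R)=3; free=4−3=1
SNF(R) diag = [5, 10, 20] → torsion [5, 10, 20]

Answer: M ≅ ℤ^1 ⊕ ℤ/5 ⊕ ℤ/10 ⊕ ℤ/20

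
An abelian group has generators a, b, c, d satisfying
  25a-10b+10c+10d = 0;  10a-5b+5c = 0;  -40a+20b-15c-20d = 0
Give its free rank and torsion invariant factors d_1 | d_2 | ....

Answer: M ≅ ℤ^1 ⊕ ℤ/5 ⊕ ℤ/5 ⊕ ℤ/5

Derivation:
rank_ℚ(R)=3; free=4−3=1
SNF(R) diag = [5, 5, 5] → torsion [5, 5, 5]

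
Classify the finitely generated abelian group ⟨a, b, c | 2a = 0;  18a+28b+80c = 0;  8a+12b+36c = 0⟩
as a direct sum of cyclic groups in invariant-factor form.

Answer: M ≅ ℤ/2 ⊕ ℤ/4 ⊕ ℤ/12

Derivation:
rank_ℚ(R)=3; free=3−3=0
SNF(R) diag = [2, 4, 12] → torsion [2, 4, 12]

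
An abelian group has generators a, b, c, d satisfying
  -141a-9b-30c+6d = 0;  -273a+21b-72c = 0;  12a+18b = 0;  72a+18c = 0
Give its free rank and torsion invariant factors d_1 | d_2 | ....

Answer: M ≅ ℤ/3 ⊕ ℤ/6 ⊕ ℤ/6 ⊕ ℤ/18

Derivation:
rank_ℚ(R)=4; free=4−4=0
SNF(R) diag = [3, 6, 6, 18] → torsion [3, 6, 6, 18]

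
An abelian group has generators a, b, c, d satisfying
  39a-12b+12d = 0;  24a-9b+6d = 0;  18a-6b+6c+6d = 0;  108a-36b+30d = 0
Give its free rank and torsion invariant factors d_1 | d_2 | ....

Answer: M ≅ ℤ/3 ⊕ ℤ/3 ⊕ ℤ/6 ⊕ ℤ/6

Derivation:
rank_ℚ(R)=4; free=4−4=0
SNF(R) diag = [3, 3, 6, 6] → torsion [3, 3, 6, 6]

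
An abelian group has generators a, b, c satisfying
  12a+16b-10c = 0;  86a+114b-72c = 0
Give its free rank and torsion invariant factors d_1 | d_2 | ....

rank_ℚ(R)=2; free=3−2=1
SNF(R) diag = [2, 2] → torsion [2, 2]

Answer: M ≅ ℤ^1 ⊕ ℤ/2 ⊕ ℤ/2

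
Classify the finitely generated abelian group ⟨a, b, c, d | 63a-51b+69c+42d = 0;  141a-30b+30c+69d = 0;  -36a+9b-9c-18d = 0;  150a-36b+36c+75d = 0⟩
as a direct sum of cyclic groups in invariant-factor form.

rank_ℚ(R)=4; free=4−4=0
SNF(R) diag = [3, 3, 9, 18] → torsion [3, 3, 9, 18]

Answer: M ≅ ℤ/3 ⊕ ℤ/3 ⊕ ℤ/9 ⊕ ℤ/18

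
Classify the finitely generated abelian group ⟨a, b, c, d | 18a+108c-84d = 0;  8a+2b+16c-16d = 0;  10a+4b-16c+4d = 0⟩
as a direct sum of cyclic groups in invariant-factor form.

Answer: M ≅ ℤ^1 ⊕ ℤ/2 ⊕ ℤ/6 ⊕ ℤ/12

Derivation:
rank_ℚ(R)=3; free=4−3=1
SNF(R) diag = [2, 6, 12] → torsion [2, 6, 12]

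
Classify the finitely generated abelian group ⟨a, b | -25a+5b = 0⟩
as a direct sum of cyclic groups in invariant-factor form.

Answer: M ≅ ℤ^1 ⊕ ℤ/5

Derivation:
rank_ℚ(R)=1; free=2−1=1
SNF(R) diag = [5] → torsion [5]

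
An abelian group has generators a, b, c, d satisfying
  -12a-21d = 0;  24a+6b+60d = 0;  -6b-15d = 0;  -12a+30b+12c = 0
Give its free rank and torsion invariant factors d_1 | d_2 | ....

Answer: M ≅ ℤ/3 ⊕ ℤ/6 ⊕ ℤ/12 ⊕ ℤ/12

Derivation:
rank_ℚ(R)=4; free=4−4=0
SNF(R) diag = [3, 6, 12, 12] → torsion [3, 6, 12, 12]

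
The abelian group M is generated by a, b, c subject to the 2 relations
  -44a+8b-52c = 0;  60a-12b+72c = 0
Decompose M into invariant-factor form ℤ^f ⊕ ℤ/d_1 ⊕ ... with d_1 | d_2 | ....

Answer: M ≅ ℤ^1 ⊕ ℤ/4 ⊕ ℤ/12

Derivation:
rank_ℚ(R)=2; free=3−2=1
SNF(R) diag = [4, 12] → torsion [4, 12]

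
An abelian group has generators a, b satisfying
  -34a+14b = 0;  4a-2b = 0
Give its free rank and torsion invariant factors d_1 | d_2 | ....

rank_ℚ(R)=2; free=2−2=0
SNF(R) diag = [2, 6] → torsion [2, 6]

Answer: M ≅ ℤ/2 ⊕ ℤ/6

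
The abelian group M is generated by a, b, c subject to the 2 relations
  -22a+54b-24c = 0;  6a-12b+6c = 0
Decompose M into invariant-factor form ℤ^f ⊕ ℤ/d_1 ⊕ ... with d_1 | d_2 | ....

Answer: M ≅ ℤ^1 ⊕ ℤ/2 ⊕ ℤ/6

Derivation:
rank_ℚ(R)=2; free=3−2=1
SNF(R) diag = [2, 6] → torsion [2, 6]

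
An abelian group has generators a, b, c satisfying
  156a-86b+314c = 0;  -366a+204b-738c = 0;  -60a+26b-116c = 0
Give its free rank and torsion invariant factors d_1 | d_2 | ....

rank_ℚ(R)=3; free=3−3=0
SNF(R) diag = [2, 6, 18] → torsion [2, 6, 18]

Answer: M ≅ ℤ/2 ⊕ ℤ/6 ⊕ ℤ/18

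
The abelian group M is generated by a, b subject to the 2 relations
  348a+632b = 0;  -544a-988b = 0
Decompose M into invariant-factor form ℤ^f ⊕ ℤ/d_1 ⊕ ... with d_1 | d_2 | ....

Answer: M ≅ ℤ/4 ⊕ ℤ/4

Derivation:
rank_ℚ(R)=2; free=2−2=0
SNF(R) diag = [4, 4] → torsion [4, 4]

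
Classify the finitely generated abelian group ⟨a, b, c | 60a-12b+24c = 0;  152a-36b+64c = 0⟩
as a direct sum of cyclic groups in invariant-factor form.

rank_ℚ(R)=2; free=3−2=1
SNF(R) diag = [4, 12] → torsion [4, 12]

Answer: M ≅ ℤ^1 ⊕ ℤ/4 ⊕ ℤ/12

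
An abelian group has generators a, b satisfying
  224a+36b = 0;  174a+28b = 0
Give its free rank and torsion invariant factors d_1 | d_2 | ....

Answer: M ≅ ℤ/2 ⊕ ℤ/4

Derivation:
rank_ℚ(R)=2; free=2−2=0
SNF(R) diag = [2, 4] → torsion [2, 4]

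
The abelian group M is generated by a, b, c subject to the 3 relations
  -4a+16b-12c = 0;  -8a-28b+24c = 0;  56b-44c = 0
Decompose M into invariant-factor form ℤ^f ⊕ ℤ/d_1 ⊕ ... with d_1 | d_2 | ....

rank_ℚ(R)=3; free=3−3=0
SNF(R) diag = [4, 4, 12] → torsion [4, 4, 12]

Answer: M ≅ ℤ/4 ⊕ ℤ/4 ⊕ ℤ/12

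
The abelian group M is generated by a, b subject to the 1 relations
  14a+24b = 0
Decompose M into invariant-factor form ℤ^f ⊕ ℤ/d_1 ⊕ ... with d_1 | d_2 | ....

rank_ℚ(R)=1; free=2−1=1
SNF(R) diag = [2] → torsion [2]

Answer: M ≅ ℤ^1 ⊕ ℤ/2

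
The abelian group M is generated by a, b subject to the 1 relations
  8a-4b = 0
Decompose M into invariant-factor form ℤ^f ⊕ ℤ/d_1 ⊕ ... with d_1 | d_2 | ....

Answer: M ≅ ℤ^1 ⊕ ℤ/4

Derivation:
rank_ℚ(R)=1; free=2−1=1
SNF(R) diag = [4] → torsion [4]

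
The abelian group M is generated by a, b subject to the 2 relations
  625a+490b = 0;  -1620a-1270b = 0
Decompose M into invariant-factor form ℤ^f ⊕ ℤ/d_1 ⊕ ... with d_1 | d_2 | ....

rank_ℚ(R)=2; free=2−2=0
SNF(R) diag = [5, 10] → torsion [5, 10]

Answer: M ≅ ℤ/5 ⊕ ℤ/10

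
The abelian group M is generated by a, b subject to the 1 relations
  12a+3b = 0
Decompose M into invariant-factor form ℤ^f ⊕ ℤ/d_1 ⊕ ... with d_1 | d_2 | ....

rank_ℚ(R)=1; free=2−1=1
SNF(R) diag = [3] → torsion [3]

Answer: M ≅ ℤ^1 ⊕ ℤ/3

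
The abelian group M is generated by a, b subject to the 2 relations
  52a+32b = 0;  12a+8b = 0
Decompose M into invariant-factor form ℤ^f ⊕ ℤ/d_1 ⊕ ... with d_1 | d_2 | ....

rank_ℚ(R)=2; free=2−2=0
SNF(R) diag = [4, 8] → torsion [4, 8]

Answer: M ≅ ℤ/4 ⊕ ℤ/8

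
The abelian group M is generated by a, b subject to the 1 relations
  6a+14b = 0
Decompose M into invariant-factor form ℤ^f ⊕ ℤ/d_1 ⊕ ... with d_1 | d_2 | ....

Answer: M ≅ ℤ^1 ⊕ ℤ/2

Derivation:
rank_ℚ(R)=1; free=2−1=1
SNF(R) diag = [2] → torsion [2]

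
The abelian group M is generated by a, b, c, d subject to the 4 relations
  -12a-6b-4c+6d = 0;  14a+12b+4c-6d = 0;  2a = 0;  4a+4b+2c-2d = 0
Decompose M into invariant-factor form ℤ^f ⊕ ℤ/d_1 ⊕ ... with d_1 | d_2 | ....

Answer: M ≅ ℤ/2 ⊕ ℤ/2 ⊕ ℤ/2 ⊕ ℤ/6

Derivation:
rank_ℚ(R)=4; free=4−4=0
SNF(R) diag = [2, 2, 2, 6] → torsion [2, 2, 2, 6]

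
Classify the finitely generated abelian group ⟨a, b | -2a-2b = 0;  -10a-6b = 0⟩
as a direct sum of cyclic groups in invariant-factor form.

Answer: M ≅ ℤ/2 ⊕ ℤ/4

Derivation:
rank_ℚ(R)=2; free=2−2=0
SNF(R) diag = [2, 4] → torsion [2, 4]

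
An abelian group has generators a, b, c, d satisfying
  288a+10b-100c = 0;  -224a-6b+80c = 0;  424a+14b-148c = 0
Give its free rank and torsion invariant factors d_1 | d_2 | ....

Answer: M ≅ ℤ^1 ⊕ ℤ/2 ⊕ ℤ/4 ⊕ ℤ/8

Derivation:
rank_ℚ(R)=3; free=4−3=1
SNF(R) diag = [2, 4, 8] → torsion [2, 4, 8]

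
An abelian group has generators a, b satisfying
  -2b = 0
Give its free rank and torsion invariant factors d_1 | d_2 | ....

Answer: M ≅ ℤ^1 ⊕ ℤ/2

Derivation:
rank_ℚ(R)=1; free=2−1=1
SNF(R) diag = [2] → torsion [2]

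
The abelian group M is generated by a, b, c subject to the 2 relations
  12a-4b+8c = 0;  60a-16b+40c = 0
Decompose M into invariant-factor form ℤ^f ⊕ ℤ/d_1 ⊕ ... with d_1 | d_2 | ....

rank_ℚ(R)=2; free=3−2=1
SNF(R) diag = [4, 4] → torsion [4, 4]

Answer: M ≅ ℤ^1 ⊕ ℤ/4 ⊕ ℤ/4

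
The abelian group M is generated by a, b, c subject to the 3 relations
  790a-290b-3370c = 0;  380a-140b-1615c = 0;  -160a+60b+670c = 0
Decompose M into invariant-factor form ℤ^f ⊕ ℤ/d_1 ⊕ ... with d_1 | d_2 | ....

Answer: M ≅ ℤ/5 ⊕ ℤ/10 ⊕ ℤ/20

Derivation:
rank_ℚ(R)=3; free=3−3=0
SNF(R) diag = [5, 10, 20] → torsion [5, 10, 20]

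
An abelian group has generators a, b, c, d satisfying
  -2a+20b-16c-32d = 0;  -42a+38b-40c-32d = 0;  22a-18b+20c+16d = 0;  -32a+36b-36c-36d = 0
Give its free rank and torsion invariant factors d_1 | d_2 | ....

rank_ℚ(R)=4; free=4−4=0
SNF(R) diag = [2, 2, 4, 12] → torsion [2, 2, 4, 12]

Answer: M ≅ ℤ/2 ⊕ ℤ/2 ⊕ ℤ/4 ⊕ ℤ/12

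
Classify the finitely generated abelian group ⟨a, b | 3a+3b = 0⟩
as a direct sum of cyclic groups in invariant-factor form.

rank_ℚ(R)=1; free=2−1=1
SNF(R) diag = [3] → torsion [3]

Answer: M ≅ ℤ^1 ⊕ ℤ/3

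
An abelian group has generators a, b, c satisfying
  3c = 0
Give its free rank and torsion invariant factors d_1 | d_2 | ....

Answer: M ≅ ℤ^2 ⊕ ℤ/3

Derivation:
rank_ℚ(R)=1; free=3−1=2
SNF(R) diag = [3] → torsion [3]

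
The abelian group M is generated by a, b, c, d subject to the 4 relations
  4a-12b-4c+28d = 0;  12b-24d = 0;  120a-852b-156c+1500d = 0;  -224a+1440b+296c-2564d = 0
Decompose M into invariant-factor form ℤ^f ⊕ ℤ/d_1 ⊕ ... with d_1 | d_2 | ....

Answer: M ≅ ℤ/4 ⊕ ℤ/12 ⊕ ℤ/36 ⊕ ℤ/108

Derivation:
rank_ℚ(R)=4; free=4−4=0
SNF(R) diag = [4, 12, 36, 108] → torsion [4, 12, 36, 108]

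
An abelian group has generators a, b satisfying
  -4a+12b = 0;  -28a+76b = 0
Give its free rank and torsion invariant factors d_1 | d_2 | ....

Answer: M ≅ ℤ/4 ⊕ ℤ/8

Derivation:
rank_ℚ(R)=2; free=2−2=0
SNF(R) diag = [4, 8] → torsion [4, 8]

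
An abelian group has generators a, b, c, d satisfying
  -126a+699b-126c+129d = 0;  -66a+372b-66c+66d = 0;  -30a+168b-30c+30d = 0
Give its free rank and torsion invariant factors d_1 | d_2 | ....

rank_ℚ(R)=3; free=4−3=1
SNF(R) diag = [3, 6, 12] → torsion [3, 6, 12]

Answer: M ≅ ℤ^1 ⊕ ℤ/3 ⊕ ℤ/6 ⊕ ℤ/12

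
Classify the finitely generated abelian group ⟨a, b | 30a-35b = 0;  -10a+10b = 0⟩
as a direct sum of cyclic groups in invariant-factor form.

Answer: M ≅ ℤ/5 ⊕ ℤ/10

Derivation:
rank_ℚ(R)=2; free=2−2=0
SNF(R) diag = [5, 10] → torsion [5, 10]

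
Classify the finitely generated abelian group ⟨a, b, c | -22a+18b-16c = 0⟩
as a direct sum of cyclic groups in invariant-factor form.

rank_ℚ(R)=1; free=3−1=2
SNF(R) diag = [2] → torsion [2]

Answer: M ≅ ℤ^2 ⊕ ℤ/2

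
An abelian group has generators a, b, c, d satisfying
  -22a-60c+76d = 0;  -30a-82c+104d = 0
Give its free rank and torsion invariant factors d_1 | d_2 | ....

Answer: M ≅ ℤ^2 ⊕ ℤ/2 ⊕ ℤ/2

Derivation:
rank_ℚ(R)=2; free=4−2=2
SNF(R) diag = [2, 2] → torsion [2, 2]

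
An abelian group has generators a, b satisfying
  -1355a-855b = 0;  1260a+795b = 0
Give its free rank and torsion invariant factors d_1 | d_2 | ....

Answer: M ≅ ℤ/5 ⊕ ℤ/15

Derivation:
rank_ℚ(R)=2; free=2−2=0
SNF(R) diag = [5, 15] → torsion [5, 15]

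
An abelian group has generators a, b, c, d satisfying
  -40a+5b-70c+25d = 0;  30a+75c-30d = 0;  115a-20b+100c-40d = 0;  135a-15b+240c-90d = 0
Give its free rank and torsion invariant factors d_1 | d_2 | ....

rank_ℚ(R)=4; free=4−4=0
SNF(R) diag = [5, 15, 15, 15] → torsion [5, 15, 15, 15]

Answer: M ≅ ℤ/5 ⊕ ℤ/15 ⊕ ℤ/15 ⊕ ℤ/15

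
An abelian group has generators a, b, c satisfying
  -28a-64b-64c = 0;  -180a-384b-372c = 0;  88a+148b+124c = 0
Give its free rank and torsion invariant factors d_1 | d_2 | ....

rank_ℚ(R)=3; free=3−3=0
SNF(R) diag = [4, 12, 12] → torsion [4, 12, 12]

Answer: M ≅ ℤ/4 ⊕ ℤ/12 ⊕ ℤ/12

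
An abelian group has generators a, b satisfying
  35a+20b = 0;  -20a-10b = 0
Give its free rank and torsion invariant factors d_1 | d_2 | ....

Answer: M ≅ ℤ/5 ⊕ ℤ/10

Derivation:
rank_ℚ(R)=2; free=2−2=0
SNF(R) diag = [5, 10] → torsion [5, 10]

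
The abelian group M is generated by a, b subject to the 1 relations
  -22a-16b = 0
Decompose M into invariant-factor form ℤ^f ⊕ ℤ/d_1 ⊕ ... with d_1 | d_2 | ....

Answer: M ≅ ℤ^1 ⊕ ℤ/2

Derivation:
rank_ℚ(R)=1; free=2−1=1
SNF(R) diag = [2] → torsion [2]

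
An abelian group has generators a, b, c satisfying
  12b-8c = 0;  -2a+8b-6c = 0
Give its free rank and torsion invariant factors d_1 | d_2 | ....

Answer: M ≅ ℤ^1 ⊕ ℤ/2 ⊕ ℤ/4

Derivation:
rank_ℚ(R)=2; free=3−2=1
SNF(R) diag = [2, 4] → torsion [2, 4]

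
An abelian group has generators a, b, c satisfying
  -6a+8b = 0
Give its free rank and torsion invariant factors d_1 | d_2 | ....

rank_ℚ(R)=1; free=3−1=2
SNF(R) diag = [2] → torsion [2]

Answer: M ≅ ℤ^2 ⊕ ℤ/2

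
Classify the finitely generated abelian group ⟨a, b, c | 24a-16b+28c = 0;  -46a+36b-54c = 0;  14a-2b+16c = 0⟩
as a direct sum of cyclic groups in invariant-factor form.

Answer: M ≅ ℤ/2 ⊕ ℤ/2 ⊕ ℤ/4

Derivation:
rank_ℚ(R)=3; free=3−3=0
SNF(R) diag = [2, 2, 4] → torsion [2, 2, 4]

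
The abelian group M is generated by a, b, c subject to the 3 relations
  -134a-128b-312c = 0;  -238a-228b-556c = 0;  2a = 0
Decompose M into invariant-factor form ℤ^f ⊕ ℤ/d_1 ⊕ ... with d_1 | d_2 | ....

rank_ℚ(R)=3; free=3−3=0
SNF(R) diag = [2, 4, 8] → torsion [2, 4, 8]

Answer: M ≅ ℤ/2 ⊕ ℤ/4 ⊕ ℤ/8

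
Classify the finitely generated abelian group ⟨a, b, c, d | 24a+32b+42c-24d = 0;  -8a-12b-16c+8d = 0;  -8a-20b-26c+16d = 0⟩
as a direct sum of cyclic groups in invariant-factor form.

Answer: M ≅ ℤ^1 ⊕ ℤ/2 ⊕ ℤ/4 ⊕ ℤ/8

Derivation:
rank_ℚ(R)=3; free=4−3=1
SNF(R) diag = [2, 4, 8] → torsion [2, 4, 8]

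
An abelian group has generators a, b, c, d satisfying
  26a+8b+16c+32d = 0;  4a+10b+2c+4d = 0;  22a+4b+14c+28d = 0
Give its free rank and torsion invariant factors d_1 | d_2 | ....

Answer: M ≅ ℤ^1 ⊕ ℤ/2 ⊕ ℤ/6 ⊕ ℤ/6

Derivation:
rank_ℚ(R)=3; free=4−3=1
SNF(R) diag = [2, 6, 6] → torsion [2, 6, 6]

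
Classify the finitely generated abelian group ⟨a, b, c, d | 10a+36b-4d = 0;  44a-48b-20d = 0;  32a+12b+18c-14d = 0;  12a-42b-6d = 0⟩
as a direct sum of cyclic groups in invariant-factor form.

Answer: M ≅ ℤ/2 ⊕ ℤ/6 ⊕ ℤ/18 ⊕ ℤ/36

Derivation:
rank_ℚ(R)=4; free=4−4=0
SNF(R) diag = [2, 6, 18, 36] → torsion [2, 6, 18, 36]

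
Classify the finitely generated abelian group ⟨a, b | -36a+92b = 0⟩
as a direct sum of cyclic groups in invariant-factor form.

Answer: M ≅ ℤ^1 ⊕ ℤ/4

Derivation:
rank_ℚ(R)=1; free=2−1=1
SNF(R) diag = [4] → torsion [4]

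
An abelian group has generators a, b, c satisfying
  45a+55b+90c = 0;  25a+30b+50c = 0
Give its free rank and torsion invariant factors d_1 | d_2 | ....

Answer: M ≅ ℤ^1 ⊕ ℤ/5 ⊕ ℤ/5

Derivation:
rank_ℚ(R)=2; free=3−2=1
SNF(R) diag = [5, 5] → torsion [5, 5]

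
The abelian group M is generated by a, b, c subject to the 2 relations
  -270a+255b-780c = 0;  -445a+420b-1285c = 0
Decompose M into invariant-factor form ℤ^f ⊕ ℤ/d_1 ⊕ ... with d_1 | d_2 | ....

Answer: M ≅ ℤ^1 ⊕ ℤ/5 ⊕ ℤ/15

Derivation:
rank_ℚ(R)=2; free=3−2=1
SNF(R) diag = [5, 15] → torsion [5, 15]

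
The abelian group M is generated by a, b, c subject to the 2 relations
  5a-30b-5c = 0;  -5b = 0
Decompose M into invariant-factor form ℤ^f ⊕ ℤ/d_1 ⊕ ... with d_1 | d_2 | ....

rank_ℚ(R)=2; free=3−2=1
SNF(R) diag = [5, 5] → torsion [5, 5]

Answer: M ≅ ℤ^1 ⊕ ℤ/5 ⊕ ℤ/5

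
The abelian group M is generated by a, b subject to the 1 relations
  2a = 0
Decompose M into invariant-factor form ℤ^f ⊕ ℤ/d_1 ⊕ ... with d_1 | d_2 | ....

Answer: M ≅ ℤ^1 ⊕ ℤ/2

Derivation:
rank_ℚ(R)=1; free=2−1=1
SNF(R) diag = [2] → torsion [2]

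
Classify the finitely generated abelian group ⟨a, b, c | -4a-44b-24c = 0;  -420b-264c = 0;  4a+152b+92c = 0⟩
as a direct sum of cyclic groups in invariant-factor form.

Answer: M ≅ ℤ/4 ⊕ ℤ/4 ⊕ ℤ/12

Derivation:
rank_ℚ(R)=3; free=3−3=0
SNF(R) diag = [4, 4, 12] → torsion [4, 4, 12]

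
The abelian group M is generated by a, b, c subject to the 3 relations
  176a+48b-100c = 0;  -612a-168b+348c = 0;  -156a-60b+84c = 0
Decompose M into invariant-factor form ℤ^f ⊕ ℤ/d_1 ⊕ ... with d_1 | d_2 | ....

rank_ℚ(R)=3; free=3−3=0
SNF(R) diag = [4, 12, 36] → torsion [4, 12, 36]

Answer: M ≅ ℤ/4 ⊕ ℤ/12 ⊕ ℤ/36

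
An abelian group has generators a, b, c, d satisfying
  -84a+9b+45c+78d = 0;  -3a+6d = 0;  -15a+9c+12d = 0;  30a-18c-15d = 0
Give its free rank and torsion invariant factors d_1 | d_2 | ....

rank_ℚ(R)=4; free=4−4=0
SNF(R) diag = [3, 9, 9, 9] → torsion [3, 9, 9, 9]

Answer: M ≅ ℤ/3 ⊕ ℤ/9 ⊕ ℤ/9 ⊕ ℤ/9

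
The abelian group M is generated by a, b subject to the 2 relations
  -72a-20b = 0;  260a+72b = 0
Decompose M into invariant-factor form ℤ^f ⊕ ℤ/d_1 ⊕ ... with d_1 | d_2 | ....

rank_ℚ(R)=2; free=2−2=0
SNF(R) diag = [4, 4] → torsion [4, 4]

Answer: M ≅ ℤ/4 ⊕ ℤ/4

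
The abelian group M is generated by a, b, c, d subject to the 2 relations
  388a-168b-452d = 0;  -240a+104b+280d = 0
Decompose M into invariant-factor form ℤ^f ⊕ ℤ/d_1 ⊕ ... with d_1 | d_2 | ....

Answer: M ≅ ℤ^2 ⊕ ℤ/4 ⊕ ℤ/8

Derivation:
rank_ℚ(R)=2; free=4−2=2
SNF(R) diag = [4, 8] → torsion [4, 8]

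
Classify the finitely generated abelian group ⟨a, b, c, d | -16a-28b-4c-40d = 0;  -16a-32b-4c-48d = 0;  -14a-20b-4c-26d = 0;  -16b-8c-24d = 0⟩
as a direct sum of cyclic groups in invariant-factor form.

Answer: M ≅ ℤ/2 ⊕ ℤ/4 ⊕ ℤ/4 ⊕ ℤ/8

Derivation:
rank_ℚ(R)=4; free=4−4=0
SNF(R) diag = [2, 4, 4, 8] → torsion [2, 4, 4, 8]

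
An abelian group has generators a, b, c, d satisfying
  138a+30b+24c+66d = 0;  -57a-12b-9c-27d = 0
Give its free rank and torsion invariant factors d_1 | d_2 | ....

Answer: M ≅ ℤ^2 ⊕ ℤ/3 ⊕ ℤ/6

Derivation:
rank_ℚ(R)=2; free=4−2=2
SNF(R) diag = [3, 6] → torsion [3, 6]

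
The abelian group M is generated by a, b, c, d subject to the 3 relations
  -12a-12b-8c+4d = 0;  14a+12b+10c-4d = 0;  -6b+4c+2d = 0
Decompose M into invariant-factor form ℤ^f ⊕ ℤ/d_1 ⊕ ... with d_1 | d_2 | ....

Answer: M ≅ ℤ^1 ⊕ ℤ/2 ⊕ ℤ/2 ⊕ ℤ/4

Derivation:
rank_ℚ(R)=3; free=4−3=1
SNF(R) diag = [2, 2, 4] → torsion [2, 2, 4]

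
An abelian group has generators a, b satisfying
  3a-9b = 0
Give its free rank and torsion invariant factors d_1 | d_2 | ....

Answer: M ≅ ℤ^1 ⊕ ℤ/3

Derivation:
rank_ℚ(R)=1; free=2−1=1
SNF(R) diag = [3] → torsion [3]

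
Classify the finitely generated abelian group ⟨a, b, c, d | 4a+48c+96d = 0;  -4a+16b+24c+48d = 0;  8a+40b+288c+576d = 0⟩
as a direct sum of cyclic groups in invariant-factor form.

rank_ℚ(R)=3; free=4−3=1
SNF(R) diag = [4, 8, 24] → torsion [4, 8, 24]

Answer: M ≅ ℤ^1 ⊕ ℤ/4 ⊕ ℤ/8 ⊕ ℤ/24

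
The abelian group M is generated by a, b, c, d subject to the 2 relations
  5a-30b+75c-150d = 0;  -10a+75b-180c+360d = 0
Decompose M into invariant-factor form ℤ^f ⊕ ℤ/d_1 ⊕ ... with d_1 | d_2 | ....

Answer: M ≅ ℤ^2 ⊕ ℤ/5 ⊕ ℤ/15

Derivation:
rank_ℚ(R)=2; free=4−2=2
SNF(R) diag = [5, 15] → torsion [5, 15]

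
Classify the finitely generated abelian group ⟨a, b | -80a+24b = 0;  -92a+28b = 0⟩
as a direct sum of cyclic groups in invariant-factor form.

Answer: M ≅ ℤ/4 ⊕ ℤ/8

Derivation:
rank_ℚ(R)=2; free=2−2=0
SNF(R) diag = [4, 8] → torsion [4, 8]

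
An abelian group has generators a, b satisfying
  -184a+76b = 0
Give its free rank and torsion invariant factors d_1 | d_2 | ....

Answer: M ≅ ℤ^1 ⊕ ℤ/4

Derivation:
rank_ℚ(R)=1; free=2−1=1
SNF(R) diag = [4] → torsion [4]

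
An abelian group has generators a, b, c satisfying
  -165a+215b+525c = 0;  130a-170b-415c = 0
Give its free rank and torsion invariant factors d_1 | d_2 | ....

Answer: M ≅ ℤ^1 ⊕ ℤ/5 ⊕ ℤ/5

Derivation:
rank_ℚ(R)=2; free=3−2=1
SNF(R) diag = [5, 5] → torsion [5, 5]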